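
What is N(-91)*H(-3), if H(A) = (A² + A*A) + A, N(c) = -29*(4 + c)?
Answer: 37845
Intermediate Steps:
N(c) = -116 - 29*c
H(A) = A + 2*A² (H(A) = (A² + A²) + A = 2*A² + A = A + 2*A²)
N(-91)*H(-3) = (-116 - 29*(-91))*(-3*(1 + 2*(-3))) = (-116 + 2639)*(-3*(1 - 6)) = 2523*(-3*(-5)) = 2523*15 = 37845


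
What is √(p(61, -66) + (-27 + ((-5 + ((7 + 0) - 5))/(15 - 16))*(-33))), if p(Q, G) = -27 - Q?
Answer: I*√214 ≈ 14.629*I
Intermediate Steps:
√(p(61, -66) + (-27 + ((-5 + ((7 + 0) - 5))/(15 - 16))*(-33))) = √((-27 - 1*61) + (-27 + ((-5 + ((7 + 0) - 5))/(15 - 16))*(-33))) = √((-27 - 61) + (-27 + ((-5 + (7 - 5))/(-1))*(-33))) = √(-88 + (-27 + ((-5 + 2)*(-1))*(-33))) = √(-88 + (-27 - 3*(-1)*(-33))) = √(-88 + (-27 + 3*(-33))) = √(-88 + (-27 - 99)) = √(-88 - 126) = √(-214) = I*√214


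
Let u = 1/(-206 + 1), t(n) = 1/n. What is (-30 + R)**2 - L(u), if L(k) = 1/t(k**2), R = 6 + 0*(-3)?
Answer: 24206399/42025 ≈ 576.00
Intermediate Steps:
R = 6 (R = 6 + 0 = 6)
u = -1/205 (u = 1/(-205) = -1/205 ≈ -0.0048781)
L(k) = k**2 (L(k) = 1/(1/(k**2)) = 1/(k**(-2)) = k**2)
(-30 + R)**2 - L(u) = (-30 + 6)**2 - (-1/205)**2 = (-24)**2 - 1*1/42025 = 576 - 1/42025 = 24206399/42025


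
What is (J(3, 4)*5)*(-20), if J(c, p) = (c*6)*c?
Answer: -5400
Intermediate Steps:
J(c, p) = 6*c² (J(c, p) = (6*c)*c = 6*c²)
(J(3, 4)*5)*(-20) = ((6*3²)*5)*(-20) = ((6*9)*5)*(-20) = (54*5)*(-20) = 270*(-20) = -5400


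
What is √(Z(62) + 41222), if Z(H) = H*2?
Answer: 3*√4594 ≈ 203.34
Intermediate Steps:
Z(H) = 2*H
√(Z(62) + 41222) = √(2*62 + 41222) = √(124 + 41222) = √41346 = 3*√4594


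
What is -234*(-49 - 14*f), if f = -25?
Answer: -70434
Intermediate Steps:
-234*(-49 - 14*f) = -234*(-49 - 14*(-25)) = -234*(-49 + 350) = -234*301 = -70434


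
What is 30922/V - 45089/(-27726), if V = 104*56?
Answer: 279985427/40369056 ≈ 6.9356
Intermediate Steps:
V = 5824
30922/V - 45089/(-27726) = 30922/5824 - 45089/(-27726) = 30922*(1/5824) - 45089*(-1/27726) = 15461/2912 + 45089/27726 = 279985427/40369056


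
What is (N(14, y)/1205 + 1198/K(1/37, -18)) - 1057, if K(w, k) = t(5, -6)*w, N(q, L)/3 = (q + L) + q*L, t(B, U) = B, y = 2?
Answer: 9409013/1205 ≈ 7808.3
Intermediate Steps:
N(q, L) = 3*L + 3*q + 3*L*q (N(q, L) = 3*((q + L) + q*L) = 3*((L + q) + L*q) = 3*(L + q + L*q) = 3*L + 3*q + 3*L*q)
K(w, k) = 5*w
(N(14, y)/1205 + 1198/K(1/37, -18)) - 1057 = ((3*2 + 3*14 + 3*2*14)/1205 + 1198/((5/37))) - 1057 = ((6 + 42 + 84)*(1/1205) + 1198/((5*(1/37)))) - 1057 = (132*(1/1205) + 1198/(5/37)) - 1057 = (132/1205 + 1198*(37/5)) - 1057 = (132/1205 + 44326/5) - 1057 = 10682698/1205 - 1057 = 9409013/1205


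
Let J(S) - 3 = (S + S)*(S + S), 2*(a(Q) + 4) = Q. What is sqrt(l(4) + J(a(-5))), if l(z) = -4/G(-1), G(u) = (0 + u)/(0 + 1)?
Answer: 4*sqrt(11) ≈ 13.266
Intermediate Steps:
a(Q) = -4 + Q/2
J(S) = 3 + 4*S**2 (J(S) = 3 + (S + S)*(S + S) = 3 + (2*S)*(2*S) = 3 + 4*S**2)
G(u) = u (G(u) = u/1 = u*1 = u)
l(z) = 4 (l(z) = -4/(-1) = -4*(-1) = 4)
sqrt(l(4) + J(a(-5))) = sqrt(4 + (3 + 4*(-4 + (1/2)*(-5))**2)) = sqrt(4 + (3 + 4*(-4 - 5/2)**2)) = sqrt(4 + (3 + 4*(-13/2)**2)) = sqrt(4 + (3 + 4*(169/4))) = sqrt(4 + (3 + 169)) = sqrt(4 + 172) = sqrt(176) = 4*sqrt(11)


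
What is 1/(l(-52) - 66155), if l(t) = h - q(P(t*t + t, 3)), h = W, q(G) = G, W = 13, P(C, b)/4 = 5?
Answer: -1/66162 ≈ -1.5114e-5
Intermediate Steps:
P(C, b) = 20 (P(C, b) = 4*5 = 20)
h = 13
l(t) = -7 (l(t) = 13 - 1*20 = 13 - 20 = -7)
1/(l(-52) - 66155) = 1/(-7 - 66155) = 1/(-66162) = -1/66162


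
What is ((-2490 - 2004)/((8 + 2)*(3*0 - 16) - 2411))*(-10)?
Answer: -14980/857 ≈ -17.480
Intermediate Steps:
((-2490 - 2004)/((8 + 2)*(3*0 - 16) - 2411))*(-10) = -4494/(10*(0 - 16) - 2411)*(-10) = -4494/(10*(-16) - 2411)*(-10) = -4494/(-160 - 2411)*(-10) = -4494/(-2571)*(-10) = -4494*(-1/2571)*(-10) = (1498/857)*(-10) = -14980/857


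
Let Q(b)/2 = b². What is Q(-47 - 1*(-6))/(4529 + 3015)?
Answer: 41/92 ≈ 0.44565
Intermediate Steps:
Q(b) = 2*b²
Q(-47 - 1*(-6))/(4529 + 3015) = (2*(-47 - 1*(-6))²)/(4529 + 3015) = (2*(-47 + 6)²)/7544 = (2*(-41)²)*(1/7544) = (2*1681)*(1/7544) = 3362*(1/7544) = 41/92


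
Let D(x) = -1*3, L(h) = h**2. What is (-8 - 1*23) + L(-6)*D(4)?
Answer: -139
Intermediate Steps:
D(x) = -3
(-8 - 1*23) + L(-6)*D(4) = (-8 - 1*23) + (-6)**2*(-3) = (-8 - 23) + 36*(-3) = -31 - 108 = -139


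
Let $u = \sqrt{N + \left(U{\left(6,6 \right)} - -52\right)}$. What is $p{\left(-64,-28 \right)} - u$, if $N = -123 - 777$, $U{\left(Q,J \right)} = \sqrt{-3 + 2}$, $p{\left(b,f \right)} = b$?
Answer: $-64 - \sqrt{-848 + i} \approx -64.017 - 29.12 i$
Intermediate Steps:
$U{\left(Q,J \right)} = i$ ($U{\left(Q,J \right)} = \sqrt{-1} = i$)
$N = -900$
$u = \sqrt{-848 + i}$ ($u = \sqrt{-900 + \left(i - -52\right)} = \sqrt{-900 + \left(i + 52\right)} = \sqrt{-900 + \left(52 + i\right)} = \sqrt{-848 + i} \approx 0.0172 + 29.12 i$)
$p{\left(-64,-28 \right)} - u = -64 - \sqrt{-848 + i}$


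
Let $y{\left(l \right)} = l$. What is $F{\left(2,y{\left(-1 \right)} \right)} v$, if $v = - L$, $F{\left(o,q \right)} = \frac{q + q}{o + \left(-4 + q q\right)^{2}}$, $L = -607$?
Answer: $- \frac{1214}{11} \approx -110.36$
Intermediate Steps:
$F{\left(o,q \right)} = \frac{2 q}{o + \left(-4 + q^{2}\right)^{2}}$
$v = 607$ ($v = \left(-1\right) \left(-607\right) = 607$)
$F{\left(2,y{\left(-1 \right)} \right)} v = 2 \left(-1\right) \frac{1}{2 + \left(-4 + \left(-1\right)^{2}\right)^{2}} \cdot 607 = 2 \left(-1\right) \frac{1}{2 + \left(-4 + 1\right)^{2}} \cdot 607 = 2 \left(-1\right) \frac{1}{2 + \left(-3\right)^{2}} \cdot 607 = 2 \left(-1\right) \frac{1}{2 + 9} \cdot 607 = 2 \left(-1\right) \frac{1}{11} \cdot 607 = \left(- \frac{2}{11}\right) 607 = - \frac{1214}{11}$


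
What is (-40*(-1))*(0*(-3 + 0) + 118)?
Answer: 4720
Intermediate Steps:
(-40*(-1))*(0*(-3 + 0) + 118) = 40*(0*(-3) + 118) = 40*(0 + 118) = 40*118 = 4720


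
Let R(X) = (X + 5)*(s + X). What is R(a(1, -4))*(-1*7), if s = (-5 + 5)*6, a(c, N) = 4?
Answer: -252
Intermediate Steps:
s = 0 (s = 0*6 = 0)
R(X) = X*(5 + X) (R(X) = (X + 5)*(0 + X) = (5 + X)*X = X*(5 + X))
R(a(1, -4))*(-1*7) = (4*(5 + 4))*(-1*7) = (4*9)*(-7) = 36*(-7) = -252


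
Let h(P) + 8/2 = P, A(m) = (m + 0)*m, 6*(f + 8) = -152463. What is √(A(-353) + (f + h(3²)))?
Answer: √396782/2 ≈ 314.95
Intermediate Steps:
f = -50837/2 (f = -8 + (⅙)*(-152463) = -8 - 50821/2 = -50837/2 ≈ -25419.)
A(m) = m² (A(m) = m*m = m²)
h(P) = -4 + P
√(A(-353) + (f + h(3²))) = √((-353)² + (-50837/2 + (-4 + 3²))) = √(124609 + (-50837/2 + (-4 + 9))) = √(124609 + (-50837/2 + 5)) = √(124609 - 50827/2) = √(198391/2) = √396782/2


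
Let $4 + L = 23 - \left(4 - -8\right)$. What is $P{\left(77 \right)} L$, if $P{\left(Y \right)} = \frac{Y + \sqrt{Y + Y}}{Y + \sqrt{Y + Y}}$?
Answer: $7$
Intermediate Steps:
$L = 7$ ($L = -4 + \left(23 - \left(4 - -8\right)\right) = -4 + \left(23 - \left(4 + 8\right)\right) = -4 + \left(23 - 12\right) = -4 + 11 = 7$)
$P{\left(Y \right)} = 1$ ($P{\left(Y \right)} = \frac{Y + \sqrt{2 Y}}{Y + \sqrt{2 Y}} = \frac{Y + \sqrt{2} \sqrt{Y}}{Y + \sqrt{2} \sqrt{Y}} = 1$)
$P{\left(77 \right)} L = 1 \cdot 7 = 7$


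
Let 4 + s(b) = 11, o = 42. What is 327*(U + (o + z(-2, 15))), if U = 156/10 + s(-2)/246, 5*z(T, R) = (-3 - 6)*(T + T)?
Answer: 8691551/410 ≈ 21199.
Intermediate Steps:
s(b) = 7 (s(b) = -4 + 11 = 7)
z(T, R) = -18*T/5 (z(T, R) = ((-3 - 6)*(T + T))/5 = (-18*T)/5 = -18*T/5)
U = 19223/1230 (U = 156/10 + 7/246 = 156*(⅒) + 7*(1/246) = 78/5 + 7/246 = 19223/1230 ≈ 15.628)
327*(U + (o + z(-2, 15))) = 327*(19223/1230 + (42 - 18/5*(-2))) = 327*(19223/1230 + (42 + 36/5)) = 327*(19223/1230 + 246/5) = 327*(79739/1230) = 8691551/410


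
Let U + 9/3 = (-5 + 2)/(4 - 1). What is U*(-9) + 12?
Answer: 48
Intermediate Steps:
U = -4 (U = -3 + (-5 + 2)/(4 - 1) = -3 - 3/3 = -3 - 3*⅓ = -3 - 1 = -4)
U*(-9) + 12 = -4*(-9) + 12 = 36 + 12 = 48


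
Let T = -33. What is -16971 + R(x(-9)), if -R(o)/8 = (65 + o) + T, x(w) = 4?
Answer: -17259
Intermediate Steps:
R(o) = -256 - 8*o (R(o) = -8*((65 + o) - 33) = -8*(32 + o) = -256 - 8*o)
-16971 + R(x(-9)) = -16971 + (-256 - 8*4) = -16971 + (-256 - 32) = -16971 - 288 = -17259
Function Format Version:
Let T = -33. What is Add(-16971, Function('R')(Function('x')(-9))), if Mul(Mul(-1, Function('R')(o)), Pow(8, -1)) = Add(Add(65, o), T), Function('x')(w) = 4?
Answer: -17259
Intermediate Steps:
Function('R')(o) = Add(-256, Mul(-8, o)) (Function('R')(o) = Mul(-8, Add(Add(65, o), -33)) = Mul(-8, Add(32, o)) = Add(-256, Mul(-8, o)))
Add(-16971, Function('R')(Function('x')(-9))) = Add(-16971, Add(-256, Mul(-8, 4))) = Add(-16971, Add(-256, -32)) = Add(-16971, -288) = -17259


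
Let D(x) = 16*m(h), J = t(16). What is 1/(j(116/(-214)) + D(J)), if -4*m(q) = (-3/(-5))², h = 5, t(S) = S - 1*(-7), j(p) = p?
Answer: -2675/5302 ≈ -0.50453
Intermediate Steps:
t(S) = 7 + S (t(S) = S + 7 = 7 + S)
J = 23 (J = 7 + 16 = 23)
m(q) = -9/100 (m(q) = -(-3/(-5))²/4 = -(-3*(-⅕))²/4 = -(⅗)²/4 = -¼*9/25 = -9/100)
D(x) = -36/25 (D(x) = 16*(-9/100) = -36/25)
1/(j(116/(-214)) + D(J)) = 1/(116/(-214) - 36/25) = 1/(116*(-1/214) - 36/25) = 1/(-58/107 - 36/25) = 1/(-5302/2675) = -2675/5302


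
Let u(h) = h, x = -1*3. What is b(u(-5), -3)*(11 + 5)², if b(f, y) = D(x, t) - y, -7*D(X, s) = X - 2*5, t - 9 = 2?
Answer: 8704/7 ≈ 1243.4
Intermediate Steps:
x = -3
t = 11 (t = 9 + 2 = 11)
D(X, s) = 10/7 - X/7 (D(X, s) = -(X - 2*5)/7 = -(X - 10)/7 = -(-10 + X)/7 = 10/7 - X/7)
b(f, y) = 13/7 - y (b(f, y) = (10/7 - ⅐*(-3)) - y = (10/7 + 3/7) - y = 13/7 - y)
b(u(-5), -3)*(11 + 5)² = (13/7 - 1*(-3))*(11 + 5)² = (13/7 + 3)*16² = (34/7)*256 = 8704/7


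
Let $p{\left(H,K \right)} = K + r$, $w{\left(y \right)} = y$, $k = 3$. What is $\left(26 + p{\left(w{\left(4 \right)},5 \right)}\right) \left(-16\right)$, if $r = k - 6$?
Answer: $-448$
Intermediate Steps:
$r = -3$ ($r = 3 - 6 = -3$)
$p{\left(H,K \right)} = -3 + K$ ($p{\left(H,K \right)} = K - 3 = -3 + K$)
$\left(26 + p{\left(w{\left(4 \right)},5 \right)}\right) \left(-16\right) = \left(26 + \left(-3 + 5\right)\right) \left(-16\right) = \left(26 + 2\right) \left(-16\right) = 28 \left(-16\right) = -448$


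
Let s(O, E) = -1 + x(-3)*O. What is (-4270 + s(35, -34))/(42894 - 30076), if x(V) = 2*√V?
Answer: -4271/12818 + 35*I*√3/6409 ≈ -0.3332 + 0.0094589*I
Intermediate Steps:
s(O, E) = -1 + 2*I*O*√3 (s(O, E) = -1 + (2*√(-3))*O = -1 + (2*(I*√3))*O = -1 + (2*I*√3)*O = -1 + 2*I*O*√3)
(-4270 + s(35, -34))/(42894 - 30076) = (-4270 + (-1 + 2*I*35*√3))/(42894 - 30076) = (-4270 + (-1 + 70*I*√3))/12818 = (-4271 + 70*I*√3)*(1/12818) = -4271/12818 + 35*I*√3/6409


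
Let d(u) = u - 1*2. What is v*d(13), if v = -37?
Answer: -407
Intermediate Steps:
d(u) = -2 + u (d(u) = u - 2 = -2 + u)
v*d(13) = -37*(-2 + 13) = -37*11 = -407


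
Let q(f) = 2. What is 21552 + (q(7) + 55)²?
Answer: 24801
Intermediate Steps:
21552 + (q(7) + 55)² = 21552 + (2 + 55)² = 21552 + 57² = 21552 + 3249 = 24801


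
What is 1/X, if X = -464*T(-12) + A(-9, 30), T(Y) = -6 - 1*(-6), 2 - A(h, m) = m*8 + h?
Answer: -1/229 ≈ -0.0043668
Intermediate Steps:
A(h, m) = 2 - h - 8*m (A(h, m) = 2 - (m*8 + h) = 2 - (8*m + h) = 2 - (h + 8*m) = 2 + (-h - 8*m) = 2 - h - 8*m)
T(Y) = 0 (T(Y) = -6 + 6 = 0)
X = -229 (X = -464*0 + (2 - 1*(-9) - 8*30) = 0 + (2 + 9 - 240) = 0 - 229 = -229)
1/X = 1/(-229) = -1/229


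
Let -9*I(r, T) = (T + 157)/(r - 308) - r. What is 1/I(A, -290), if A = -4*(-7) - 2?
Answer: 2538/7199 ≈ 0.35255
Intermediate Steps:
A = 26 (A = 28 - 2 = 26)
I(r, T) = r/9 - (157 + T)/(9*(-308 + r)) (I(r, T) = -((T + 157)/(r - 308) - r)/9 = -((157 + T)/(-308 + r) - r)/9 = -(-r + (157 + T)/(-308 + r))/9 = r/9 - (157 + T)/(9*(-308 + r)))
1/I(A, -290) = 1/((-157 + 26² - 1*(-290) - 308*26)/(9*(-308 + 26))) = 1/((⅑)*(-157 + 676 + 290 - 8008)/(-282)) = 1/((⅑)*(-1/282)*(-7199)) = 1/(7199/2538) = 2538/7199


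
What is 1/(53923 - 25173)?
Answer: 1/28750 ≈ 3.4783e-5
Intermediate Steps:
1/(53923 - 25173) = 1/28750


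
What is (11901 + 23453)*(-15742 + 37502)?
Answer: 769303040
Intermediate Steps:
(11901 + 23453)*(-15742 + 37502) = 35354*21760 = 769303040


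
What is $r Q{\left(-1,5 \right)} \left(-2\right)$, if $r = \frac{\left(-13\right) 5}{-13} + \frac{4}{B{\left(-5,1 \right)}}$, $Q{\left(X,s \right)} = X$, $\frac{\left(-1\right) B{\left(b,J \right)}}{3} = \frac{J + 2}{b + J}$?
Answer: $\frac{122}{9} \approx 13.556$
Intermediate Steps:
$B{\left(b,J \right)} = - \frac{3 \left(2 + J\right)}{J + b}$ ($B{\left(b,J \right)} = - 3 \frac{J + 2}{b + J} = - 3 \frac{2 + J}{J + b} = - \frac{3 \left(2 + J\right)}{J + b}$)
$r = \frac{61}{9}$ ($r = \frac{\left(-13\right) 5}{-13} + \frac{4}{3 \frac{1}{1 - 5} \left(-2 - 1\right)} = \left(-65\right) \left(- \frac{1}{13}\right) + \frac{4}{3 \frac{1}{-4} \left(-2 - 1\right)} = 5 + \frac{4}{3 \left(- \frac{1}{4}\right) \left(-3\right)} = 5 + \frac{4}{\frac{9}{4}} = 5 + 4 \cdot \frac{4}{9} = 5 + \frac{16}{9} = \frac{61}{9} \approx 6.7778$)
$r Q{\left(-1,5 \right)} \left(-2\right) = \frac{61 \left(\left(-1\right) \left(-2\right)\right)}{9} = \frac{61}{9} \cdot 2 = \frac{122}{9}$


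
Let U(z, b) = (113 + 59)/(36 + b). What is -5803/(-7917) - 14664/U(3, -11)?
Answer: -103620503/48633 ≈ -2130.7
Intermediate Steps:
U(z, b) = 172/(36 + b)
-5803/(-7917) - 14664/U(3, -11) = -5803/(-7917) - 14664/(172/(36 - 11)) = -5803*(-1/7917) - 14664/(172/25) = 829/1131 - 14664/(172*(1/25)) = 829/1131 - 14664/172/25 = 829/1131 - 14664*25/172 = 829/1131 - 91650/43 = -103620503/48633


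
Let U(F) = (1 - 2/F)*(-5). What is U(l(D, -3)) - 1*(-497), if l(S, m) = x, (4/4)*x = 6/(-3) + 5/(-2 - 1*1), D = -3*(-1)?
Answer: 5382/11 ≈ 489.27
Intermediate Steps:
D = 3
x = -11/3 (x = 6/(-3) + 5/(-2 - 1*1) = 6*(-1/3) + 5/(-2 - 1) = -2 + 5/(-3) = -2 + 5*(-1/3) = -2 - 5/3 = -11/3 ≈ -3.6667)
l(S, m) = -11/3
U(F) = -5 + 10/F
U(l(D, -3)) - 1*(-497) = (-5 + 10/(-11/3)) - 1*(-497) = (-5 + 10*(-3/11)) + 497 = (-5 - 30/11) + 497 = -85/11 + 497 = 5382/11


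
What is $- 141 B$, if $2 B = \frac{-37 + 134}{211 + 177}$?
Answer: $- \frac{141}{8} \approx -17.625$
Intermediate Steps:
$B = \frac{1}{8}$ ($B = \frac{\left(-37 + 134\right) \frac{1}{211 + 177}}{2} = \frac{97 \cdot \frac{1}{388}}{2} = \frac{1}{2} \cdot \frac{1}{4} = \frac{1}{8} \approx 0.125$)
$- 141 B = \left(-141\right) \frac{1}{8} = - \frac{141}{8}$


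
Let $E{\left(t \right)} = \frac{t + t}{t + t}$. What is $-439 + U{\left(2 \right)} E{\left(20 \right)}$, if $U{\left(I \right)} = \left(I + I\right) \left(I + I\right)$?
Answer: $-423$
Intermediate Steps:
$E{\left(t \right)} = 1$ ($E{\left(t \right)} = \frac{2 t}{2 t} = 2 t \frac{1}{2 t} = 1$)
$U{\left(I \right)} = 4 I^{2}$ ($U{\left(I \right)} = 2 I 2 I = 4 I^{2}$)
$-439 + U{\left(2 \right)} E{\left(20 \right)} = -439 + 4 \cdot 2^{2} \cdot 1 = -439 + 4 \cdot 4 \cdot 1 = -439 + 16 \cdot 1 = -439 + 16 = -423$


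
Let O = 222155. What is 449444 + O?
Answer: 671599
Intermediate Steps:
449444 + O = 449444 + 222155 = 671599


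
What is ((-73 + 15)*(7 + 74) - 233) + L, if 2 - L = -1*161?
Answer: -4768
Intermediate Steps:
L = 163 (L = 2 - (-1)*161 = 2 - 1*(-161) = 2 + 161 = 163)
((-73 + 15)*(7 + 74) - 233) + L = ((-73 + 15)*(7 + 74) - 233) + 163 = (-58*81 - 233) + 163 = (-4698 - 233) + 163 = -4931 + 163 = -4768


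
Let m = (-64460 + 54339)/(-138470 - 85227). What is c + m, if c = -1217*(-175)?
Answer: 47641878696/223697 ≈ 2.1298e+5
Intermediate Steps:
c = 212975
m = 10121/223697 (m = -10121/(-223697) = -10121*(-1/223697) = 10121/223697 ≈ 0.045244)
c + m = 212975 + 10121/223697 = 47641878696/223697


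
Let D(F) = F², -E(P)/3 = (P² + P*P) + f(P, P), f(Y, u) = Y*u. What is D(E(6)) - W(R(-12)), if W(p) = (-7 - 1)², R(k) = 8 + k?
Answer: 104912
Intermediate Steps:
E(P) = -9*P² (E(P) = -3*((P² + P*P) + P*P) = -3*((P² + P²) + P²) = -3*(2*P² + P²) = -9*P²)
W(p) = 64 (W(p) = (-8)² = 64)
D(E(6)) - W(R(-12)) = (-9*6²)² - 1*64 = (-9*36)² - 64 = (-324)² - 64 = 104976 - 64 = 104912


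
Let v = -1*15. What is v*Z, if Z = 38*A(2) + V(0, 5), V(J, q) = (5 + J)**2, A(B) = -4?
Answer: 1905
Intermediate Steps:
v = -15
Z = -127 (Z = 38*(-4) + (5 + 0)**2 = -152 + 5**2 = -152 + 25 = -127)
v*Z = -15*(-127) = 1905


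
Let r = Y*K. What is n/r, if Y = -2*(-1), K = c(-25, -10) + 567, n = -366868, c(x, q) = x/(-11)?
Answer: -1008887/3131 ≈ -322.23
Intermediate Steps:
c(x, q) = -x/11 (c(x, q) = x*(-1/11) = -x/11)
K = 6262/11 (K = -1/11*(-25) + 567 = 25/11 + 567 = 6262/11 ≈ 569.27)
Y = 2
r = 12524/11 (r = 2*(6262/11) = 12524/11 ≈ 1138.5)
n/r = -366868/12524/11 = -366868*11/12524 = -1008887/3131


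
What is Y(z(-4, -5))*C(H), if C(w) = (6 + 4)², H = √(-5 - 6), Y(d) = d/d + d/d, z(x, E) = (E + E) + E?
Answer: 200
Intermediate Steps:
z(x, E) = 3*E (z(x, E) = 2*E + E = 3*E)
Y(d) = 2 (Y(d) = 1 + 1 = 2)
H = I*√11 (H = √(-11) = I*√11 ≈ 3.3166*I)
C(w) = 100 (C(w) = 10² = 100)
Y(z(-4, -5))*C(H) = 2*100 = 200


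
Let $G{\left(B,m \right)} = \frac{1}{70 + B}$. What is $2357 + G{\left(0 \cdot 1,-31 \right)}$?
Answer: $\frac{164991}{70} \approx 2357.0$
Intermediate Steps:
$2357 + G{\left(0 \cdot 1,-31 \right)} = 2357 + \frac{1}{70 + 0 \cdot 1} = 2357 + \frac{1}{70 + 0} = 2357 + \frac{1}{70} = \frac{164991}{70}$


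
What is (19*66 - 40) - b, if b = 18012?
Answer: -16798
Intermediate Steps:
(19*66 - 40) - b = (19*66 - 40) - 1*18012 = (1254 - 40) - 18012 = 1214 - 18012 = -16798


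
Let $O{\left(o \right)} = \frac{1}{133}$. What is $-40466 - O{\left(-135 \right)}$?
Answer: $- \frac{5381979}{133} \approx -40466.0$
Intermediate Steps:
$O{\left(o \right)} = \frac{1}{133}$
$-40466 - O{\left(-135 \right)} = -40466 - \frac{1}{133} = - \frac{5381979}{133}$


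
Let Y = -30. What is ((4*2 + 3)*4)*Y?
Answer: -1320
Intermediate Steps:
((4*2 + 3)*4)*Y = ((4*2 + 3)*4)*(-30) = ((8 + 3)*4)*(-30) = (11*4)*(-30) = 44*(-30) = -1320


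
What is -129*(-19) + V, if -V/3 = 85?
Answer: 2196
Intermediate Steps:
V = -255 (V = -3*85 = -255)
-129*(-19) + V = -129*(-19) - 255 = 2451 - 255 = 2196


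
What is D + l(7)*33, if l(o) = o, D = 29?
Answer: 260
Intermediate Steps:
D + l(7)*33 = 29 + 7*33 = 29 + 231 = 260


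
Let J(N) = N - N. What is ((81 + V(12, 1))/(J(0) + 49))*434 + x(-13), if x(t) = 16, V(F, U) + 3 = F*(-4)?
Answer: 1972/7 ≈ 281.71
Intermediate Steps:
J(N) = 0
V(F, U) = -3 - 4*F (V(F, U) = -3 + F*(-4) = -3 - 4*F)
((81 + V(12, 1))/(J(0) + 49))*434 + x(-13) = ((81 + (-3 - 4*12))/(0 + 49))*434 + 16 = ((81 + (-3 - 48))/49)*434 + 16 = ((81 - 51)*(1/49))*434 + 16 = (30*(1/49))*434 + 16 = (30/49)*434 + 16 = 1860/7 + 16 = 1972/7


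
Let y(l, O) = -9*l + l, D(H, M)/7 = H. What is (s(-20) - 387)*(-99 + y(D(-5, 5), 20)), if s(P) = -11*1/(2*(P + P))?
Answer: -5601769/80 ≈ -70022.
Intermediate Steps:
D(H, M) = 7*H
s(P) = -11/(4*P) (s(P) = -11*1/(4*P) = -11/(4*P))
y(l, O) = -8*l
(s(-20) - 387)*(-99 + y(D(-5, 5), 20)) = (-11/4/(-20) - 387)*(-99 - 56*(-5)) = (-11/4*(-1/20) - 387)*(-99 - 8*(-35)) = (11/80 - 387)*(-99 + 280) = -30949/80*181 = -5601769/80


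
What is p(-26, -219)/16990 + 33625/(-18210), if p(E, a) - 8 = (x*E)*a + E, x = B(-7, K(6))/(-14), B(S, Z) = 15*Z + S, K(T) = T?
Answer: -415217846/108285765 ≈ -3.8345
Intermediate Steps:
B(S, Z) = S + 15*Z
x = -83/14 (x = (-7 + 15*6)/(-14) = (-7 + 90)*(-1/14) = 83*(-1/14) = -83/14 ≈ -5.9286)
p(E, a) = 8 + E - 83*E*a/14 (p(E, a) = 8 + ((-83*E/14)*a + E) = 8 + (-83*E*a/14 + E) = 8 + (E - 83*E*a/14) = 8 + E - 83*E*a/14)
p(-26, -219)/16990 + 33625/(-18210) = (8 - 26 - 83/14*(-26)*(-219))/16990 + 33625/(-18210) = (8 - 26 - 236301/7)*(1/16990) + 33625*(-1/18210) = -236427/7*1/16990 - 6725/3642 = -236427/118930 - 6725/3642 = -415217846/108285765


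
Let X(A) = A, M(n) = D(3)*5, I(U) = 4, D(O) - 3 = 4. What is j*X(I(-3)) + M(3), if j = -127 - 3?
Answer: -485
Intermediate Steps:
j = -130
D(O) = 7 (D(O) = 3 + 4 = 7)
M(n) = 35 (M(n) = 7*5 = 35)
j*X(I(-3)) + M(3) = -130*4 + 35 = -520 + 35 = -485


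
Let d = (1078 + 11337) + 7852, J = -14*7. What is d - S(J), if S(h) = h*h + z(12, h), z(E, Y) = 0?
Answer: 10663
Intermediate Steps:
J = -98
d = 20267 (d = 12415 + 7852 = 20267)
S(h) = h² (S(h) = h*h + 0 = h² + 0 = h²)
d - S(J) = 20267 - 1*(-98)² = 20267 - 1*9604 = 20267 - 9604 = 10663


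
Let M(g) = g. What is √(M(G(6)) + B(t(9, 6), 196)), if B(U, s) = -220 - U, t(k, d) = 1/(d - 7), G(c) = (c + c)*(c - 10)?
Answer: I*√267 ≈ 16.34*I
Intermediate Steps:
G(c) = 2*c*(-10 + c) (G(c) = (2*c)*(-10 + c) = 2*c*(-10 + c))
t(k, d) = 1/(-7 + d)
√(M(G(6)) + B(t(9, 6), 196)) = √(2*6*(-10 + 6) + (-220 - 1/(-7 + 6))) = √(2*6*(-4) + (-220 - 1/(-1))) = √(-48 + (-220 - 1*(-1))) = √(-48 + (-220 + 1)) = √(-48 - 219) = √(-267) = I*√267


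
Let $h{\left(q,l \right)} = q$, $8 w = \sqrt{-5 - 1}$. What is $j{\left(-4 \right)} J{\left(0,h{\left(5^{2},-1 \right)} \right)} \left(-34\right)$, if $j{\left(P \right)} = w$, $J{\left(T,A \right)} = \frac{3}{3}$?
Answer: $- \frac{17 i \sqrt{6}}{4} \approx - 10.41 i$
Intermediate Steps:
$w = \frac{i \sqrt{6}}{8}$ ($w = \frac{\sqrt{-5 - 1}}{8} = \frac{\sqrt{-6}}{8} = \frac{i \sqrt{6}}{8} \approx 0.30619 i$)
$J{\left(T,A \right)} = 1$ ($J{\left(T,A \right)} = 3 \cdot \frac{1}{3} = 1$)
$j{\left(P \right)} = \frac{i \sqrt{6}}{8}$
$j{\left(-4 \right)} J{\left(0,h{\left(5^{2},-1 \right)} \right)} \left(-34\right) = \frac{i \sqrt{6}}{8} \cdot 1 \left(-34\right) = \frac{i \sqrt{6}}{8} \left(-34\right) = - \frac{17 i \sqrt{6}}{4}$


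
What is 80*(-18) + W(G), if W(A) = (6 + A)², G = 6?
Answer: -1296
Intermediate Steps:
80*(-18) + W(G) = 80*(-18) + (6 + 6)² = -1440 + 12² = -1440 + 144 = -1296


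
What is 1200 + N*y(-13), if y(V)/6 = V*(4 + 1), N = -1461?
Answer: 570990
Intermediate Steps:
y(V) = 30*V (y(V) = 6*(V*(4 + 1)) = 6*(V*5) = 6*(5*V) = 30*V)
1200 + N*y(-13) = 1200 - 43830*(-13) = 1200 - 1461*(-390) = 1200 + 569790 = 570990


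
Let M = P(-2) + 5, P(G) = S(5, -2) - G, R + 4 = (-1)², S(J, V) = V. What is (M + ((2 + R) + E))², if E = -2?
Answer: 4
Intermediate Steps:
R = -3 (R = -4 + (-1)² = -4 + 1 = -3)
P(G) = -2 - G
M = 5 (M = (-2 - 1*(-2)) + 5 = (-2 + 2) + 5 = 0 + 5 = 5)
(M + ((2 + R) + E))² = (5 + ((2 - 3) - 2))² = (5 + (-1 - 2))² = (5 - 3)² = 2² = 4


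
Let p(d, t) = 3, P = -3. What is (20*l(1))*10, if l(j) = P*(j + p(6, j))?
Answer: -2400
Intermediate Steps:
l(j) = -9 - 3*j (l(j) = -3*(j + 3) = -3*(3 + j) = -9 - 3*j)
(20*l(1))*10 = (20*(-9 - 3*1))*10 = (20*(-9 - 3))*10 = (20*(-12))*10 = -240*10 = -2400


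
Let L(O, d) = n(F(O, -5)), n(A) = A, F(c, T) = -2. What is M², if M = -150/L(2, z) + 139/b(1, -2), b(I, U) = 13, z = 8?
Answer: 1240996/169 ≈ 7343.2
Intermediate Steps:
L(O, d) = -2
M = 1114/13 (M = -150/(-2) + 139/13 = -150*(-½) + 139*(1/13) = 75 + 139/13 = 1114/13 ≈ 85.692)
M² = (1114/13)² = 1240996/169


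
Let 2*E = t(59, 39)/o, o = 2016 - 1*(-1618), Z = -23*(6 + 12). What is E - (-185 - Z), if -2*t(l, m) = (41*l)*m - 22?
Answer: -3423063/14536 ≈ -235.49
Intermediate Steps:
Z = -414 (Z = -23*18 = -414)
t(l, m) = 11 - 41*l*m/2 (t(l, m) = -((41*l)*m - 22)/2 = -(41*l*m - 22)/2 = -(-22 + 41*l*m)/2 = 11 - 41*l*m/2)
o = 3634 (o = 2016 + 1618 = 3634)
E = -94319/14536 (E = ((11 - 41/2*59*39)/3634)/2 = ((11 - 94341/2)*(1/3634))/2 = (-94319/2*1/3634)/2 = (1/2)*(-94319/7268) = -94319/14536 ≈ -6.4886)
E - (-185 - Z) = -94319/14536 - (-185 - 1*(-414)) = -94319/14536 - (-185 + 414) = -94319/14536 - 1*229 = -94319/14536 - 229 = -3423063/14536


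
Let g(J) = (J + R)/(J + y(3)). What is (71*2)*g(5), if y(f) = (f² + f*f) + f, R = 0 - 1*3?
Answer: 142/13 ≈ 10.923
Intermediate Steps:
R = -3 (R = 0 - 3 = -3)
y(f) = f + 2*f² (y(f) = (f² + f²) + f = 2*f² + f = f + 2*f²)
g(J) = (-3 + J)/(21 + J) (g(J) = (J - 3)/(J + 3*(1 + 2*3)) = (-3 + J)/(J + 3*(1 + 6)) = (-3 + J)/(J + 3*7) = (-3 + J)/(J + 21) = (-3 + J)/(21 + J))
(71*2)*g(5) = (71*2)*((-3 + 5)/(21 + 5)) = 142*(2/26) = 142*((1/26)*2) = 142*(1/13) = 142/13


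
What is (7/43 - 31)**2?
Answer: 1758276/1849 ≈ 950.93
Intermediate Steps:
(7/43 - 31)**2 = (-1326/43)**2 = 1758276/1849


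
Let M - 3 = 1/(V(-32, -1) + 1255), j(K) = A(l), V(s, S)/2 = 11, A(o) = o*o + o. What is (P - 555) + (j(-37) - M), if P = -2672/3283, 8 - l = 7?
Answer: -2334384823/4192391 ≈ -556.81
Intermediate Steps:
l = 1 (l = 8 - 1*7 = 8 - 7 = 1)
A(o) = o + o**2 (A(o) = o**2 + o = o + o**2)
V(s, S) = 22 (V(s, S) = 2*11 = 22)
j(K) = 2 (j(K) = 1*(1 + 1) = 1*2 = 2)
P = -2672/3283 (P = -2672*1/3283 = -2672/3283 ≈ -0.81389)
M = 3832/1277 (M = 3 + 1/(22 + 1255) = 3 + 1/1277 = 3832/1277 ≈ 3.0008)
(P - 555) + (j(-37) - M) = (-2672/3283 - 555) + (2 - 1*3832/1277) = -1824737/3283 + (2 - 3832/1277) = -1824737/3283 - 1278/1277 = -2334384823/4192391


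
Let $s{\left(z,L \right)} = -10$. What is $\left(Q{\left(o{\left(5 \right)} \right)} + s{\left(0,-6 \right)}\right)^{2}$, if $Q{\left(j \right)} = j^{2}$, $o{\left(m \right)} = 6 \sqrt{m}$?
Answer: $28900$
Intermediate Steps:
$\left(Q{\left(o{\left(5 \right)} \right)} + s{\left(0,-6 \right)}\right)^{2} = \left(\left(6 \sqrt{5}\right)^{2} - 10\right)^{2} = \left(180 - 10\right)^{2} = 170^{2} = 28900$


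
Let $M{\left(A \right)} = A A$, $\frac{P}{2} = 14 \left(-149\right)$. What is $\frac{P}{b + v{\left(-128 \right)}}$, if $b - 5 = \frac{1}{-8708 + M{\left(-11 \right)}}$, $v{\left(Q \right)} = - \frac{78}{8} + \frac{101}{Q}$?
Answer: $\frac{4585595392}{6088311} \approx 753.18$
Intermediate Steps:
$P = -4172$ ($P = 2 \cdot 14 \left(-149\right) = 2 \left(-2086\right) = -4172$)
$v{\left(Q \right)} = - \frac{39}{4} + \frac{101}{Q}$ ($v{\left(Q \right)} = \left(-78\right) \frac{1}{8} + \frac{101}{Q} = - \frac{39}{4} + \frac{101}{Q}$)
$M{\left(A \right)} = A^{2}$
$b = \frac{42934}{8587}$ ($b = 5 + \frac{1}{-8708 + \left(-11\right)^{2}} = 5 + \frac{1}{-8708 + 121} = 5 + \frac{1}{-8587} = 5 - \frac{1}{8587} = \frac{42934}{8587} \approx 4.9999$)
$\frac{P}{b + v{\left(-128 \right)}} = - \frac{4172}{\frac{42934}{8587} - \left(\frac{39}{4} - \frac{101}{-128}\right)} = - \frac{4172}{\frac{42934}{8587} + \left(- \frac{39}{4} + 101 \left(- \frac{1}{128}\right)\right)} = - \frac{4172}{\frac{42934}{8587} - \frac{1349}{128}} = - \frac{4172}{- \frac{6088311}{1099136}} = \left(-4172\right) \left(- \frac{1099136}{6088311}\right) = \frac{4585595392}{6088311}$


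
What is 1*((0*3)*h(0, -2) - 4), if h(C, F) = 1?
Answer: -4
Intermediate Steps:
1*((0*3)*h(0, -2) - 4) = 1*((0*3)*1 - 4) = 1*(0*1 - 4) = 1*(0 - 4) = 1*(-4) = -4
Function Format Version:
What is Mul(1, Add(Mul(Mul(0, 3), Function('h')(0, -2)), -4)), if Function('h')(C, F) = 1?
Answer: -4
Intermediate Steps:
Mul(1, Add(Mul(Mul(0, 3), Function('h')(0, -2)), -4)) = Mul(1, Add(Mul(Mul(0, 3), 1), -4)) = Mul(1, Add(Mul(0, 1), -4)) = Mul(1, Add(0, -4)) = Mul(1, -4) = -4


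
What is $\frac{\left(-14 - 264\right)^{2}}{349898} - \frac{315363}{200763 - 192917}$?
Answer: $- \frac{54869256355}{1372649854} \approx -39.973$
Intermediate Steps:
$\frac{\left(-14 - 264\right)^{2}}{349898} - \frac{315363}{200763 - 192917} = \left(-278\right)^{2} \cdot \frac{1}{349898} - \frac{315363}{7846} = 77284 \cdot \frac{1}{349898} - \frac{315363}{7846} = \frac{38642}{174949} - \frac{315363}{7846} = - \frac{54869256355}{1372649854}$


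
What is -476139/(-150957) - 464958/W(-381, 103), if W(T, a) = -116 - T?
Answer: -23354162657/13334535 ≈ -1751.4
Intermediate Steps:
-476139/(-150957) - 464958/W(-381, 103) = -476139/(-150957) - 464958/(-116 - 1*(-381)) = -476139*(-1/150957) - 464958/(-116 + 381) = 158713/50319 - 464958/265 = -23354162657/13334535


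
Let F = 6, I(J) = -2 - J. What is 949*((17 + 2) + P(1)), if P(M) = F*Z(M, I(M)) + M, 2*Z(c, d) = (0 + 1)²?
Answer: 21827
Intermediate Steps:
Z(c, d) = ½ (Z(c, d) = (0 + 1)²/2 = (½)*1² = (½)*1 = ½)
P(M) = 3 + M (P(M) = 6*(½) + M = 3 + M)
949*((17 + 2) + P(1)) = 949*((17 + 2) + (3 + 1)) = 949*(19 + 4) = 949*23 = 21827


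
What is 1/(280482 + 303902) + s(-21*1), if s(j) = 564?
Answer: 329592577/584384 ≈ 564.00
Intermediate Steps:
1/(280482 + 303902) + s(-21*1) = 1/(280482 + 303902) + 564 = 1/584384 + 564 = 329592577/584384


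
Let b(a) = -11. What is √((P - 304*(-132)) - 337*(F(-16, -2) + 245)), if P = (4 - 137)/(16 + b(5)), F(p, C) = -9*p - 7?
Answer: I*√2215815/5 ≈ 297.71*I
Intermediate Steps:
F(p, C) = -7 - 9*p
P = -133/5 (P = (4 - 137)/(16 - 11) = -133/5 ≈ -26.600)
√((P - 304*(-132)) - 337*(F(-16, -2) + 245)) = √((-133/5 - 304*(-132)) - 337*((-7 - 9*(-16)) + 245)) = √((-133/5 + 40128) - 337*((-7 + 144) + 245)) = √(200507/5 - 337*(137 + 245)) = √(200507/5 - 337*382) = √(200507/5 - 128734) = √(-443163/5) = I*√2215815/5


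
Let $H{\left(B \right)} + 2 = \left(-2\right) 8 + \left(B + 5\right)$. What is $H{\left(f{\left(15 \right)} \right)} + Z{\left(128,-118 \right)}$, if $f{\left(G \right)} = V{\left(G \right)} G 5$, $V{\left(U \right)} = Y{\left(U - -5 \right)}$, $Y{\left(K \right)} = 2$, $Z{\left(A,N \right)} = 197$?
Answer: $334$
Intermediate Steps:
$V{\left(U \right)} = 2$
$f{\left(G \right)} = 10 G$ ($f{\left(G \right)} = 2 G 5 = 10 G$)
$H{\left(B \right)} = -13 + B$ ($H{\left(B \right)} = -2 + \left(\left(-2\right) 8 + \left(B + 5\right)\right) = -2 + \left(-16 + \left(5 + B\right)\right) = -2 + \left(-11 + B\right) = -13 + B$)
$H{\left(f{\left(15 \right)} \right)} + Z{\left(128,-118 \right)} = \left(-13 + 10 \cdot 15\right) + 197 = \left(-13 + 150\right) + 197 = 137 + 197 = 334$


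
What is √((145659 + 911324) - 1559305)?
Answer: I*√502322 ≈ 708.75*I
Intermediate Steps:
√((145659 + 911324) - 1559305) = √(1056983 - 1559305) = √(-502322) = I*√502322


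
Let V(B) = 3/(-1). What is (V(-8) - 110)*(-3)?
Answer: 339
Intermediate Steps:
V(B) = -3 (V(B) = 3*(-1) = -3)
(V(-8) - 110)*(-3) = (-3 - 110)*(-3) = -113*(-3) = 339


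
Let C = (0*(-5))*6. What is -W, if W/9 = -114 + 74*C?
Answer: 1026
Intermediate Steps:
C = 0 (C = 0*6 = 0)
W = -1026 (W = 9*(-114 + 74*0) = 9*(-114 + 0) = 9*(-114) = -1026)
-W = -1*(-1026) = 1026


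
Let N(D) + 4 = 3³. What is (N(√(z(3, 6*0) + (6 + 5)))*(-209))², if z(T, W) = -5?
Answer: 23107249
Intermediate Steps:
N(D) = 23 (N(D) = -4 + 3³ = -4 + 27 = 23)
(N(√(z(3, 6*0) + (6 + 5)))*(-209))² = (23*(-209))² = (-4807)² = 23107249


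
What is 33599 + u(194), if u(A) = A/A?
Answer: 33600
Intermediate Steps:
u(A) = 1
33599 + u(194) = 33599 + 1 = 33600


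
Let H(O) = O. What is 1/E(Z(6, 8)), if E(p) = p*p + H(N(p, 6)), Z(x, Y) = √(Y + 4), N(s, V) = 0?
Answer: 1/12 ≈ 0.083333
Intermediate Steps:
Z(x, Y) = √(4 + Y)
E(p) = p² (E(p) = p*p + 0 = p² + 0 = p²)
1/E(Z(6, 8)) = 1/((√(4 + 8))²) = 1/((√12)²) = 1/((2*√3)²) = 1/12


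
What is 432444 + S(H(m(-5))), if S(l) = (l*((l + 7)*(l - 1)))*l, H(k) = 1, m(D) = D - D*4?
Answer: 432444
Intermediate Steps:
m(D) = -3*D (m(D) = D - 4*D = -3*D)
S(l) = l²*(-1 + l)*(7 + l) (S(l) = (l*((7 + l)*(-1 + l)))*l = (l*((-1 + l)*(7 + l)))*l = (l*(-1 + l)*(7 + l))*l = l²*(-1 + l)*(7 + l))
432444 + S(H(m(-5))) = 432444 + 1²*(-7 + 1² + 6*1) = 432444 + 1*(-7 + 1 + 6) = 432444 + 1*0 = 432444 + 0 = 432444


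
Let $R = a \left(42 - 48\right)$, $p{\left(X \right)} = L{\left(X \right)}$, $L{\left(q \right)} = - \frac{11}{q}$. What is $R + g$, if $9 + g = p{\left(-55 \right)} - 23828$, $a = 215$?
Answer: $- \frac{125634}{5} \approx -25127.0$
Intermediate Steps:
$p{\left(X \right)} = - \frac{11}{X}$
$g = - \frac{119184}{5}$ ($g = -9 - \left(23828 + \frac{11}{-55}\right) = -9 - \frac{119139}{5} = - \frac{119184}{5} \approx -23837.0$)
$R = -1290$ ($R = 215 \left(42 - 48\right) = 215 \left(-6\right) = -1290$)
$R + g = -1290 - \frac{119184}{5} = - \frac{125634}{5}$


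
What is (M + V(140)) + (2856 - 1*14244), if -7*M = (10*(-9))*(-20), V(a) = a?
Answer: -80536/7 ≈ -11505.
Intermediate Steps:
M = -1800/7 (M = -10*(-9)*(-20)/7 = -(-90)*(-20)/7 = -⅐*1800 = -1800/7 ≈ -257.14)
(M + V(140)) + (2856 - 1*14244) = (-1800/7 + 140) + (2856 - 1*14244) = -820/7 + (2856 - 14244) = -820/7 - 11388 = -80536/7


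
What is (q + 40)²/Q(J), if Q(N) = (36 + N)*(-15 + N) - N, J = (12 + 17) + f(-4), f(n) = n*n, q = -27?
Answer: 169/2385 ≈ 0.070860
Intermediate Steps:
f(n) = n²
J = 45 (J = (12 + 17) + (-4)² = 29 + 16 = 45)
Q(N) = -N + (-15 + N)*(36 + N) (Q(N) = (-15 + N)*(36 + N) - N = -N + (-15 + N)*(36 + N))
(q + 40)²/Q(J) = (-27 + 40)²/(-540 + 45² + 20*45) = 13²/(-540 + 2025 + 900) = 169/2385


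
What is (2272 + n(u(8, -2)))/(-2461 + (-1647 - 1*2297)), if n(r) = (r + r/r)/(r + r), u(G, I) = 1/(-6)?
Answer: -1513/4270 ≈ -0.35433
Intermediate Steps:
u(G, I) = -1/6
n(r) = (1 + r)/(2*r) (n(r) = (r + 1)/((2*r)) = (1 + r)*(1/(2*r)) = (1 + r)/(2*r))
(2272 + n(u(8, -2)))/(-2461 + (-1647 - 1*2297)) = (2272 + (1 - 1/6)/(2*(-1/6)))/(-2461 + (-1647 - 1*2297)) = (2272 + (1/2)*(-6)*(5/6))/(-2461 + (-1647 - 2297)) = (2272 - 5/2)/(-2461 - 3944) = (4539/2)/(-6405) = (4539/2)*(-1/6405) = -1513/4270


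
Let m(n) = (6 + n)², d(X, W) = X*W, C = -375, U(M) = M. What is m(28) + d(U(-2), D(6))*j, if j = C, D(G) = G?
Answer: 5656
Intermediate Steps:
d(X, W) = W*X
j = -375
m(28) + d(U(-2), D(6))*j = (6 + 28)² + (6*(-2))*(-375) = 34² - 12*(-375) = 1156 + 4500 = 5656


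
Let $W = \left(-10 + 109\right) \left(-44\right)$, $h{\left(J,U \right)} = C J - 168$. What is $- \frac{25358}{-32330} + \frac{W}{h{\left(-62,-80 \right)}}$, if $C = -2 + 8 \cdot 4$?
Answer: $\frac{8010646}{2731885} \approx 2.9323$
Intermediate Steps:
$C = 30$ ($C = -2 + 32 = 30$)
$h{\left(J,U \right)} = -168 + 30 J$ ($h{\left(J,U \right)} = 30 J - 168 = -168 + 30 J$)
$W = -4356$ ($W = 99 \left(-44\right) = -4356$)
$- \frac{25358}{-32330} + \frac{W}{h{\left(-62,-80 \right)}} = - \frac{25358}{-32330} - \frac{4356}{-168 + 30 \left(-62\right)} = \left(-25358\right) \left(- \frac{1}{32330}\right) - \frac{4356}{-168 - 1860} = \frac{12679}{16165} - \frac{4356}{-2028} = \frac{12679}{16165} - - \frac{363}{169} = \frac{12679}{16165} + \frac{363}{169} = \frac{8010646}{2731885}$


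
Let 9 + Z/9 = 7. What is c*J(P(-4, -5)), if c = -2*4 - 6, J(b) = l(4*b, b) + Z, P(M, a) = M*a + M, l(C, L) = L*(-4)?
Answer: 1148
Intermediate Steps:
Z = -18 (Z = -81 + 9*7 = -81 + 63 = -18)
l(C, L) = -4*L
P(M, a) = M + M*a
J(b) = -18 - 4*b (J(b) = -4*b - 18 = -18 - 4*b)
c = -14 (c = -8 - 6 = -14)
c*J(P(-4, -5)) = -14*(-18 - (-16)*(1 - 5)) = -14*(-18 - (-16)*(-4)) = -14*(-18 - 4*16) = -14*(-18 - 64) = -14*(-82) = 1148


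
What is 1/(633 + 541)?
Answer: 1/1174 ≈ 0.00085179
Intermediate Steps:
1/(633 + 541) = 1/1174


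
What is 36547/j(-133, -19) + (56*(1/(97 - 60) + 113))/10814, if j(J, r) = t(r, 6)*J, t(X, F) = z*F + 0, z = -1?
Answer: 1057856983/22806726 ≈ 46.384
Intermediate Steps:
t(X, F) = -F (t(X, F) = -F + 0 = -F)
j(J, r) = -6*J (j(J, r) = (-1*6)*J = -6*J)
36547/j(-133, -19) + (56*(1/(97 - 60) + 113))/10814 = 36547/((-6*(-133))) + (56*(1/(97 - 60) + 113))/10814 = 36547/798 + (56*(1/37 + 113))*(1/10814) = 36547*(1/798) + (56*(1/37 + 113))*(1/10814) = 5221/114 + (56*(4182/37))*(1/10814) = 5221/114 + (234192/37)*(1/10814) = 5221/114 + 117096/200059 = 1057856983/22806726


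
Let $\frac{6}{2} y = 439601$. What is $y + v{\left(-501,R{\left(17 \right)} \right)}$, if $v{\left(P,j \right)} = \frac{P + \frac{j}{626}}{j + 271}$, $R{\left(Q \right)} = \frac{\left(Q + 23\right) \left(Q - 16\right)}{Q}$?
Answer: $\frac{213132164236}{1454511} \approx 1.4653 \cdot 10^{5}$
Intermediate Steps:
$y = \frac{439601}{3}$ ($y = \frac{1}{3} \cdot 439601 = \frac{439601}{3} \approx 1.4653 \cdot 10^{5}$)
$R{\left(Q \right)} = \frac{\left(-16 + Q\right) \left(23 + Q\right)}{Q}$ ($R{\left(Q \right)} = \frac{\left(23 + Q\right) \left(-16 + Q\right)}{Q} = \frac{\left(-16 + Q\right) \left(23 + Q\right)}{Q}$)
$v{\left(P,j \right)} = \frac{P + \frac{j}{626}}{271 + j}$ ($v{\left(P,j \right)} = \frac{P + j \frac{1}{626}}{271 + j} = \frac{P + \frac{j}{626}}{271 + j}$)
$y + v{\left(-501,R{\left(17 \right)} \right)} = \frac{439601}{3} + \frac{-501 + \frac{7 + 17 - \frac{368}{17}}{626}}{271 + \left(7 + 17 - \frac{368}{17}\right)} = \frac{439601}{3} + \frac{-501 + \frac{1}{626} \cdot \frac{40}{17}}{271 + \frac{40}{17}} = \frac{439601}{3} + \frac{-501 + \frac{20}{5321}}{\frac{4647}{17}} = \frac{439601}{3} + \frac{17}{4647} \left(- \frac{2665801}{5321}\right) = \frac{439601}{3} - \frac{2665801}{1454511} = \frac{213132164236}{1454511}$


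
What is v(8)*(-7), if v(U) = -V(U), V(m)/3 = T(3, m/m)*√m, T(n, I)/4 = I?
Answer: 168*√2 ≈ 237.59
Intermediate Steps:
T(n, I) = 4*I
V(m) = 12*√m (V(m) = 3*((4*(m/m))*√m) = 3*((4*1)*√m) = 3*(4*√m) = 12*√m)
v(U) = -12*√U
v(8)*(-7) = -24*√2*(-7) = 168*√2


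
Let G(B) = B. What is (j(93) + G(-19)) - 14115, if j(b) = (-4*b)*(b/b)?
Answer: -14506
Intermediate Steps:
j(b) = -4*b (j(b) = -4*b*1 = -4*b)
(j(93) + G(-19)) - 14115 = (-4*93 - 19) - 14115 = (-372 - 19) - 14115 = -391 - 14115 = -14506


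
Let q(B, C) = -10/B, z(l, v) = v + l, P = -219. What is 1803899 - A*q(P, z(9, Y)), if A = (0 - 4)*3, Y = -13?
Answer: 131684667/73 ≈ 1.8039e+6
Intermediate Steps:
A = -12 (A = -4*3 = -12)
z(l, v) = l + v
1803899 - A*q(P, z(9, Y)) = 1803899 - (-12)*(-10/(-219)) = 1803899 - (-12)*(-10*(-1/219)) = 1803899 - (-12)*10/219 = 1803899 - 1*(-40/73) = 1803899 + 40/73 = 131684667/73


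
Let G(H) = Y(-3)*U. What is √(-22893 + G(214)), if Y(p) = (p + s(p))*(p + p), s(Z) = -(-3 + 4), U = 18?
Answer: I*√22461 ≈ 149.87*I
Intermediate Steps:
s(Z) = -1 (s(Z) = -1*1 = -1)
Y(p) = 2*p*(-1 + p) (Y(p) = (p - 1)*(p + p) = (-1 + p)*(2*p) = 2*p*(-1 + p))
G(H) = 432 (G(H) = (2*(-3)*(-1 - 3))*18 = (2*(-3)*(-4))*18 = 24*18 = 432)
√(-22893 + G(214)) = √(-22893 + 432) = √(-22461) = I*√22461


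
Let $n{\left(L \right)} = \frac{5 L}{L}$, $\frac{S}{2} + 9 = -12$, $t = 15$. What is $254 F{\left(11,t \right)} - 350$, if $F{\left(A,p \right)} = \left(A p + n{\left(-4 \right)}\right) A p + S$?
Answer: $7113682$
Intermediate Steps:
$S = -42$ ($S = -18 + 2 \left(-12\right) = -18 - 24 = -42$)
$n{\left(L \right)} = 5$
$F{\left(A,p \right)} = -42 + A p \left(5 + A p\right)$ ($F{\left(A,p \right)} = \left(A p + 5\right) A p - 42 = \left(5 + A p\right) A p - 42 = A \left(5 + A p\right) p - 42 = A p \left(5 + A p\right) - 42 = -42 + A p \left(5 + A p\right)$)
$254 F{\left(11,t \right)} - 350 = 254 \left(-42 + 11^{2} \cdot 15^{2} + 5 \cdot 11 \cdot 15\right) - 350 = 254 \left(-42 + 121 \cdot 225 + 825\right) - 350 = 254 \left(-42 + 27225 + 825\right) - 350 = 254 \cdot 28008 - 350 = 7114032 - 350 = 7113682$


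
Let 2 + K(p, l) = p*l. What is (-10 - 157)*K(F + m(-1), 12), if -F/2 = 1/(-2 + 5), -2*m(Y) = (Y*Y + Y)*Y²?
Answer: 1670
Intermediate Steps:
m(Y) = -Y²*(Y + Y²)/2 (m(Y) = -(Y*Y + Y)*Y²/2 = -(Y² + Y)*Y²/2 = -(Y + Y²)*Y²/2 = -Y²*(Y + Y²)/2)
F = -⅔ (F = -2/(-2 + 5) = -2/3 = -2*⅓ = -⅔ ≈ -0.66667)
K(p, l) = -2 + l*p (K(p, l) = -2 + p*l = -2 + l*p)
(-10 - 157)*K(F + m(-1), 12) = (-10 - 157)*(-2 + 12*(-⅔ + (½)*(-1)³*(-1 - 1*(-1)))) = -167*(-2 + 12*(-⅔ + (½)*(-1)*(-1 + 1))) = -167*(-2 + 12*(-⅔ + (½)*(-1)*0)) = -167*(-2 + 12*(-⅔ + 0)) = -167*(-2 + 12*(-⅔)) = -167*(-2 - 8) = -167*(-10) = 1670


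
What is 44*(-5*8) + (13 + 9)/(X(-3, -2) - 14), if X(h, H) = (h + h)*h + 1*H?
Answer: -1749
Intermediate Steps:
X(h, H) = H + 2*h² (X(h, H) = (2*h)*h + H = 2*h² + H = H + 2*h²)
44*(-5*8) + (13 + 9)/(X(-3, -2) - 14) = 44*(-5*8) + (13 + 9)/((-2 + 2*(-3)²) - 14) = 44*(-40) + 22/((-2 + 2*9) - 14) = -1760 + 22/((-2 + 18) - 14) = -1760 + 22/(16 - 14) = -1760 + 22/2 = -1760 + 22*(½) = -1760 + 11 = -1749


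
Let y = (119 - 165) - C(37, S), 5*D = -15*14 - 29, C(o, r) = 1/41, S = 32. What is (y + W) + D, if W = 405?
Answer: 63791/205 ≈ 311.18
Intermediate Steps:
C(o, r) = 1/41
D = -239/5 (D = (-15*14 - 29)/5 = (-210 - 29)/5 = (⅕)*(-239) = -239/5 ≈ -47.800)
y = -1887/41 (y = (119 - 165) - 1*1/41 = -46 - 1/41 = -1887/41 ≈ -46.024)
(y + W) + D = (-1887/41 + 405) - 239/5 = 14718/41 - 239/5 = 63791/205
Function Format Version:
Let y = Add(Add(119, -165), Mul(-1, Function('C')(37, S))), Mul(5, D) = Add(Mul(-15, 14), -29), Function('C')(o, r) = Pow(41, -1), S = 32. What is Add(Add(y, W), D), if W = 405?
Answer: Rational(63791, 205) ≈ 311.18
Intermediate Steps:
Function('C')(o, r) = Rational(1, 41)
D = Rational(-239, 5) (D = Mul(Rational(1, 5), Add(Mul(-15, 14), -29)) = Mul(Rational(1, 5), Add(-210, -29)) = Mul(Rational(1, 5), -239) = Rational(-239, 5) ≈ -47.800)
y = Rational(-1887, 41) (y = Add(Add(119, -165), Mul(-1, Rational(1, 41))) = Add(-46, Rational(-1, 41)) = Rational(-1887, 41) ≈ -46.024)
Add(Add(y, W), D) = Add(Add(Rational(-1887, 41), 405), Rational(-239, 5)) = Add(Rational(14718, 41), Rational(-239, 5)) = Rational(63791, 205)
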